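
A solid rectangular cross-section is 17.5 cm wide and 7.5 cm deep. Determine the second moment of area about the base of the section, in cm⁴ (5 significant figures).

The section: 17.5 × 7.5, A = 131.25 cm², y = 3.75 cm, Ī = 615.2344 cm⁴.
Transfer it to the bottom edge using Ī + A·d² with d = y − 0:
  the section: d = 3.75 cm → contributes +2460.938 cm⁴
Total I = 2460.938 cm⁴.

I_base ≈ 2460.9 cm⁴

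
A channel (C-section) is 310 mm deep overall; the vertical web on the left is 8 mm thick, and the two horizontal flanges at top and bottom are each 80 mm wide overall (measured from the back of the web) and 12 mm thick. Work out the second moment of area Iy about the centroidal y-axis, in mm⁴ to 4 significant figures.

Decompose the section into non-overlapping parts with the origin at the bottom-left of its bounding rectangle.
Web: 8 × 310, A = 2 480 mm², x = 4 mm, Ī = 13226.7 mm⁴.
Top flange (beyond web): 72 × 12, A = 864 mm², x = 44 mm, Ī = 373 248 mm⁴.
Bottom flange (beyond web): 72 × 12, A = 864 mm², x = 44 mm, Ī = 373 248 mm⁴.
Centroid: x̄ = ΣA·x / ΣA = 20.4259 mm.
Transfer each piece to the centroidal y-axis using Ī + A·d² with d = x − 20.4259:
  web: d = -16.4259 mm → contributes +682 352 mm⁴
  top flange (beyond web): d = 23.5741 mm → contributes +853 408 mm⁴
  bottom flange (beyond web): d = 23.5741 mm → contributes +853 408 mm⁴
Total I = 2 389 168 mm⁴.

Iy ≈ 2.389 × 10⁶ mm⁴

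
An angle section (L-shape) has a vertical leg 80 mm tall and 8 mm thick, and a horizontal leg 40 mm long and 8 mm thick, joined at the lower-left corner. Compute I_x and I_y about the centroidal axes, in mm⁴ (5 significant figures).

I_x ≈ 5.7968 × 10⁵ mm⁴, I_y ≈ 9.8402 × 10⁴ mm⁴

Treat the section as a set of non-overlapping primitives; coordinates are from the bounding-box lower-left.
Vertical leg: 8 × 80, A = 640 mm², y = 40 mm, Ī = 341333.3 mm⁴.
Horizontal leg (remainder): 32 × 8, A = 256 mm², y = 4 mm, Ī = 1365.333 mm⁴.
Centroid: ȳ = ΣA·y / ΣA = 29.71429 mm.
Transfer each piece to the centroidal x-axis using Ī + A·d² with d = y − 29.71429:
  vertical leg: d = 10.28571 mm → contributes +409042.7 mm⁴
  horizontal leg (remainder): d = -25.71429 mm → contributes +170638.8 mm⁴
Total I = 579681.5 mm⁴.
For the y-axis: x̄ = 9.714286 mm.
Repeating about the centroidal y-axis gives I_y = 98401.52 mm⁴.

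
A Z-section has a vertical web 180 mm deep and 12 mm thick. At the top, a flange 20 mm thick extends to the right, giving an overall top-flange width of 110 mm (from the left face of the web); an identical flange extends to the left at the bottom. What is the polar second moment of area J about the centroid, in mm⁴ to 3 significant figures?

Treat the section as a set of non-overlapping primitives; coordinates are from the bounding-box lower-left.
Web: 12 × 180, A = 2 160 mm², y = 90 mm, Ī = 5 832 000 mm⁴.
Top flange (beyond web): 98 × 20, A = 1 960 mm², y = 170 mm, Ī = 65 333 mm⁴.
Bottom flange (beyond web): 98 × 20, A = 1 960 mm², y = 10 mm, Ī = 65 333 mm⁴.
Centroid: ȳ = ΣA·y / ΣA = 90 mm.
Transfer each piece to the centroidal x-axis using Ī + A·d² with d = y − 90:
  web: d = 0 mm → contributes +5 832 000 mm⁴
  top flange (beyond web): d = 80 mm → contributes +12 609 333 mm⁴
  bottom flange (beyond web): d = -80 mm → contributes +12 609 333 mm⁴
Total I = 31 050 667 mm⁴.
For the y-axis: x̄ = 104 mm.
Repeating about the centroidal y-axis gives I_y = 15 021 227 mm⁴.
Polar second moment: J = I_x + I_y = 46 071 893 mm⁴.

J ≈ 4.61 × 10⁷ mm⁴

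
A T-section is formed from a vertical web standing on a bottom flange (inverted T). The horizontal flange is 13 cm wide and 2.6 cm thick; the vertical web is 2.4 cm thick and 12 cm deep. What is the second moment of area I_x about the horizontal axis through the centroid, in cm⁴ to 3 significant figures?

Break the section into simple shapes (no overlaps), measuring from the bottom-left corner of the bounding box.
Flange: 13 × 2.6, A = 33.8 cm², y = 1.3 cm, Ī = 19.041 cm⁴.
Web: 2.4 × 12, A = 28.8 cm², y = 8.6 cm, Ī = 345.6 cm⁴.
Centroid: ȳ = ΣA·y / ΣA = 4.6585 cm.
Transfer each piece to the horizontal axis through the centroid using Ī + A·d² with d = y − 4.6585:
  flange: d = -3.3585 cm → contributes +400.28 cm⁴
  web: d = 3.9415 cm → contributes +793.03 cm⁴
Total I = 1193.3 cm⁴.

I_x ≈ 1190 cm⁴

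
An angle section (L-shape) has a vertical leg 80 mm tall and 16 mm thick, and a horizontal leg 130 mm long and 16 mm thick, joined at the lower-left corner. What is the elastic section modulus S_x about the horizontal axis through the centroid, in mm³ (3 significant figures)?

Break the section into simple shapes (no overlaps), measuring from the bottom-left corner of the bounding box.
Vertical leg: 16 × 80, A = 1 280 mm², y = 40 mm, Ī = 682 667 mm⁴.
Horizontal leg (remainder): 114 × 16, A = 1 824 mm², y = 8 mm, Ī = 38 912 mm⁴.
Centroid: ȳ = ΣA·y / ΣA = 21.196 mm.
Transfer each piece to the horizontal axis through the centroid using Ī + A·d² with d = y − 21.196:
  vertical leg: d = 18.804 mm → contributes +1 135 268 mm⁴
  horizontal leg (remainder): d = -13.196 mm → contributes +356 527 mm⁴
Total I = 1 491 796 mm⁴.
Extreme fibre distance c = 58.804 mm; S = I/c = 25 369 mm³.

S_x ≈ 2.54 × 10⁴ mm³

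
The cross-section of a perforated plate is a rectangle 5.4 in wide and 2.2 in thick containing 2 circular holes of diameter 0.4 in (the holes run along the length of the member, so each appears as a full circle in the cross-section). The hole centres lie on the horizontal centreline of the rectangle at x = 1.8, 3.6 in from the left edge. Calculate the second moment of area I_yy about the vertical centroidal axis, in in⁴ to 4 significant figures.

Split into non-overlapping primitives; take the origin at the lower-left of the bounding box.
Plate: 5.4 × 2.2, A = 11.88 in², x = 2.7 in, Ī = 28.8684 in⁴.
Hole 1 (subtracted): ⌀0.4, A = 0.125664 in², x = 1.8 in, Ī = 0.00125664 in⁴.
Hole 2 (subtracted): ⌀0.4, A = 0.125664 in², x = 3.6 in, Ī = 0.00125664 in⁴.
By symmetry the centroid is at mid-width, x̄ = 2.7 in.
Transfer each piece to the vertical centroidal axis using Ī + A·d² with d = x − 2.7:
  plate: d = 0 in → contributes +28.8684 in⁴
  hole 1: d = -0.9 in → contributes −0.103044 in⁴
  hole 2: d = 0.9 in → contributes −0.103044 in⁴
Total I = 28.6623 in⁴.

I_yy ≈ 28.66 in⁴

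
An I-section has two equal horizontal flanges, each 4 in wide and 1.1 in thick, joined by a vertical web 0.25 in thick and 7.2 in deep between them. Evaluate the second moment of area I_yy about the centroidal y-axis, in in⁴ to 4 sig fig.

Break the section into simple shapes (no overlaps), measuring from the bottom-left corner of the bounding box.
Bottom flange: 4 × 1.1, A = 4.4 in², x = 2 in, Ī = 5.86667 in⁴.
Web: 0.25 × 7.2, A = 1.8 in², x = 2 in, Ī = 0.009375 in⁴.
Top flange: 4 × 1.1, A = 4.4 in², x = 2 in, Ī = 5.86667 in⁴.
By symmetry the centroid is at mid-width, x̄ = 2 in.
All pieces are centred on the centroidal y-axis, so I = ΣĪ = 11.7427 in⁴.

I_yy ≈ 11.74 in⁴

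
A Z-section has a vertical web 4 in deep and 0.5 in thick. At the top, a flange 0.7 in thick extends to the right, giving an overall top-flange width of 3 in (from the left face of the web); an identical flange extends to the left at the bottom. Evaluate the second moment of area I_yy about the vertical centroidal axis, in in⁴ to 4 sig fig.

I_yy ≈ 9.740 in⁴

Break the section into simple shapes (no overlaps), measuring from the bottom-left corner of the bounding box.
Web: 0.5 × 4, A = 2 in², x = 2.75 in, Ī = 0.0416667 in⁴.
Top flange (beyond web): 2.5 × 0.7, A = 1.75 in², x = 4.25 in, Ī = 0.911458 in⁴.
Bottom flange (beyond web): 2.5 × 0.7, A = 1.75 in², x = 1.25 in, Ī = 0.911458 in⁴.
Centroid: x̄ = ΣA·x / ΣA = 2.75 in.
Transfer each piece to the vertical centroidal axis using Ī + A·d² with d = x − 2.75:
  web: d = 0 in → contributes +0.0416667 in⁴
  top flange (beyond web): d = 1.5 in → contributes +4.84896 in⁴
  bottom flange (beyond web): d = -1.5 in → contributes +4.84896 in⁴
Total I = 9.73958 in⁴.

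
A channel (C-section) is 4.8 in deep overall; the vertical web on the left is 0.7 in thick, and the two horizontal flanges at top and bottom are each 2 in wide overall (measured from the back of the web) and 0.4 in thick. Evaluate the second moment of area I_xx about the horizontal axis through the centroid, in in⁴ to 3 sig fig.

I_xx ≈ 11.5 in⁴

Split into non-overlapping primitives; take the origin at the lower-left of the bounding box.
Web: 0.7 × 4.8, A = 3.36 in², y = 2.4 in, Ī = 6.4512 in⁴.
Top flange (beyond web): 1.3 × 0.4, A = 0.52 in², y = 4.6 in, Ī = 0.0069333 in⁴.
Bottom flange (beyond web): 1.3 × 0.4, A = 0.52 in², y = 0.2 in, Ī = 0.0069333 in⁴.
By symmetry the centroid is at mid-height, ȳ = 2.4 in.
Transfer each piece to the horizontal axis through the centroid using Ī + A·d² with d = y − 2.4:
  web: d = 0 in → contributes +6.4512 in⁴
  top flange (beyond web): d = 2.2 in → contributes +2.5237 in⁴
  bottom flange (beyond web): d = -2.2 in → contributes +2.5237 in⁴
Total I = 11.499 in⁴.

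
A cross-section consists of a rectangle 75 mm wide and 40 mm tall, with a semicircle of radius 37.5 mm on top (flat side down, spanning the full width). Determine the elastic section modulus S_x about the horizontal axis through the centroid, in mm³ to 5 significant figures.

Break the section into simple shapes (no overlaps), measuring from the bottom-left corner of the bounding box.
Rectangular body: 75 × 40, A = 3 000 mm², y = 20 mm, Ī = 400 000 mm⁴.
Semicircular cap: semicircle r = 37.5, A = 2208.932 mm², y = 55.91549 mm, Ī = 217048.7 mm⁴.
Centroid: ȳ = ΣA·y / ΣA = 35.23055 mm.
Transfer each piece to the horizontal axis through the centroid using Ī + A·d² with d = y − 35.23055:
  rectangular body: d = -15.23055 mm → contributes +1 095 909 mm⁴
  semicircular cap: d = 20.68495 mm → contributes +1 162 178 mm⁴
Total I = 2 258 087 mm⁴.
Extreme fibre distance c = 42.26945 mm; S = I/c = 53421.24 mm³.

S_x ≈ 5.3421 × 10⁴ mm³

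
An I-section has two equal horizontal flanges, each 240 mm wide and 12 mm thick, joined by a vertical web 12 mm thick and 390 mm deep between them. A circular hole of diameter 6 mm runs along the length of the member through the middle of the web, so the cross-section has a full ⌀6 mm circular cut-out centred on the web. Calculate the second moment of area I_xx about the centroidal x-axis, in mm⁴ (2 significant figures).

I_xx ≈ 2.9 × 10⁸ mm⁴

Break the section into simple shapes (no overlaps), measuring from the bottom-left corner of the bounding box.
Bottom flange: 240 × 12, A = 2 880 mm², y = 6 mm, Ī = 34 560 mm⁴.
Web: 12 × 390, A = 4 680 mm², y = 207 mm, Ī = 59 319 000 mm⁴.
Top flange: 240 × 12, A = 2 880 mm², y = 408 mm, Ī = 34 560 mm⁴.
Hole (subtracted): ⌀6, A = 28.27 mm², y = 207 mm, Ī = 63.62 mm⁴.
By symmetry the centroid is at mid-height, ȳ = 207 mm.
Transfer each piece to the centroidal x-axis using Ī + A·d² with d = y − 207:
  bottom flange: d = -201 mm → contributes +116 389 440 mm⁴
  web: d = 0 mm → contributes +59 319 000 mm⁴
  top flange: d = 201 mm → contributes +116 389 440 mm⁴
  hole: d = 0 mm → contributes −63.62 mm⁴
Total I = 292 097 816 mm⁴.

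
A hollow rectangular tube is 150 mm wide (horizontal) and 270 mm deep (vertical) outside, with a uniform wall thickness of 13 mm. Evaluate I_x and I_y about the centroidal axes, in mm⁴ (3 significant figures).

Decompose the section into non-overlapping parts with the origin at the bottom-left of its bounding rectangle.
Outer rectangle: 150 × 270, A = 40 500 mm², y = 135 mm, Ī = 246 037 500 mm⁴.
Inner void (subtracted): 124 × 244, A = 30 256 mm², y = 135 mm, Ī = 150 110 101 mm⁴.
By symmetry the centroid is at mid-height, ȳ = 135 mm.
All pieces are centred on the centroidal x-axis, so I = ΣĪ (holes subtracted) = 95 927 399 mm⁴.
Repeating about the centroidal y-axis gives I_y = 37 169 479 mm⁴.

I_x ≈ 9.59 × 10⁷ mm⁴, I_y ≈ 3.72 × 10⁷ mm⁴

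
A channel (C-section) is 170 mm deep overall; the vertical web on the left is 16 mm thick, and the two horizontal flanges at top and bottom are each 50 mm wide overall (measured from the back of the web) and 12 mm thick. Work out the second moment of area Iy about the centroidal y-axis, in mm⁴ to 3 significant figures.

Iy ≈ 5.29 × 10⁵ mm⁴

Break the section into simple shapes (no overlaps), measuring from the bottom-left corner of the bounding box.
Web: 16 × 170, A = 2 720 mm², x = 8 mm, Ī = 58 027 mm⁴.
Top flange (beyond web): 34 × 12, A = 408 mm², x = 33 mm, Ī = 39 304 mm⁴.
Bottom flange (beyond web): 34 × 12, A = 408 mm², x = 33 mm, Ī = 39 304 mm⁴.
Centroid: x̄ = ΣA·x / ΣA = 13.769 mm.
Transfer each piece to the centroidal y-axis using Ī + A·d² with d = x − 13.769:
  web: d = -5.7692 mm → contributes +148 559 mm⁴
  top flange (beyond web): d = 19.231 mm → contributes +190 192 mm⁴
  bottom flange (beyond web): d = 19.231 mm → contributes +190 192 mm⁴
Total I = 528 942 mm⁴.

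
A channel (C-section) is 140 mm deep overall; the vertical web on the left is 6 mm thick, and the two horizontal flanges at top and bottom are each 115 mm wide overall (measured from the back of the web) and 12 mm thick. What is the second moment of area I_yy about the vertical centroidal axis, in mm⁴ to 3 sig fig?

I_yy ≈ 4.69 × 10⁶ mm⁴

Treat the section as a set of non-overlapping primitives; coordinates are from the bounding-box lower-left.
Web: 6 × 140, A = 840 mm², x = 3 mm, Ī = 2 520 mm⁴.
Top flange (beyond web): 109 × 12, A = 1 308 mm², x = 60.5 mm, Ī = 1 295 029 mm⁴.
Bottom flange (beyond web): 109 × 12, A = 1 308 mm², x = 60.5 mm, Ī = 1 295 029 mm⁴.
Centroid: x̄ = ΣA·x / ΣA = 46.524 mm.
Transfer each piece to the vertical centroidal axis using Ī + A·d² with d = x − 46.524:
  web: d = -43.524 mm → contributes +1 593 787 mm⁴
  top flange (beyond web): d = 13.976 mm → contributes +1 550 508 mm⁴
  bottom flange (beyond web): d = 13.976 mm → contributes +1 550 508 mm⁴
Total I = 4 694 802 mm⁴.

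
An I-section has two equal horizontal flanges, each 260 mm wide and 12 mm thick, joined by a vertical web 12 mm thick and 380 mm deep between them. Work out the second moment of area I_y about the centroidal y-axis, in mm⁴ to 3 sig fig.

I_y ≈ 3.52 × 10⁷ mm⁴

Treat the section as a set of non-overlapping primitives; coordinates are from the bounding-box lower-left.
Bottom flange: 260 × 12, A = 3 120 mm², x = 130 mm, Ī = 17 576 000 mm⁴.
Web: 12 × 380, A = 4 560 mm², x = 130 mm, Ī = 54 720 mm⁴.
Top flange: 260 × 12, A = 3 120 mm², x = 130 mm, Ī = 17 576 000 mm⁴.
By symmetry the centroid is at mid-width, x̄ = 130 mm.
All pieces are centred on the centroidal y-axis, so I = ΣĪ = 35 206 720 mm⁴.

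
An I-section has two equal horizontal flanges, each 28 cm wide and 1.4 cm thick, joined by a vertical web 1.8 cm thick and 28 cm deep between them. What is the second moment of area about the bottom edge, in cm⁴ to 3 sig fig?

Treat the section as a set of non-overlapping primitives; coordinates are from the bounding-box lower-left.
Bottom flange: 28 × 1.4, A = 39.2 cm², y = 0.7 cm, Ī = 6.4027 cm⁴.
Web: 1.8 × 28, A = 50.4 cm², y = 15.4 cm, Ī = 3292.8 cm⁴.
Top flange: 28 × 1.4, A = 39.2 cm², y = 30.1 cm, Ī = 6.4027 cm⁴.
Transfer each piece to the base of the section using Ī + A·d² with d = y − 0:
  bottom flange: d = 0.7 cm → contributes +25.611 cm⁴
  web: d = 15.4 cm → contributes +15 246 cm⁴
  top flange: d = 30.1 cm → contributes +35 522 cm⁴
Total I = 50 793 cm⁴.

I_base ≈ 5.08 × 10⁴ cm⁴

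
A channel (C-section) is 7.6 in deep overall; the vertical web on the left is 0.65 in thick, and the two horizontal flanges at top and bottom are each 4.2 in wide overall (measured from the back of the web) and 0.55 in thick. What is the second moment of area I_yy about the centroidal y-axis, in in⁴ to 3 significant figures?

Decompose the section into non-overlapping parts with the origin at the bottom-left of its bounding rectangle.
Web: 0.65 × 7.6, A = 4.94 in², x = 0.325 in, Ī = 0.17393 in⁴.
Top flange (beyond web): 3.55 × 0.55, A = 1.9525 in², x = 2.425 in, Ī = 2.0505 in⁴.
Bottom flange (beyond web): 3.55 × 0.55, A = 1.9525 in², x = 2.425 in, Ī = 2.0505 in⁴.
Centroid: x̄ = ΣA·x / ΣA = 1.2521 in.
Transfer each piece to the centroidal y-axis using Ī + A·d² with d = x − 1.2521:
  web: d = -0.92713 in → contributes +4.4202 in⁴
  top flange (beyond web): d = 1.1729 in → contributes +4.7364 in⁴
  bottom flange (beyond web): d = 1.1729 in → contributes +4.7364 in⁴
Total I = 13.893 in⁴.

I_yy ≈ 13.9 in⁴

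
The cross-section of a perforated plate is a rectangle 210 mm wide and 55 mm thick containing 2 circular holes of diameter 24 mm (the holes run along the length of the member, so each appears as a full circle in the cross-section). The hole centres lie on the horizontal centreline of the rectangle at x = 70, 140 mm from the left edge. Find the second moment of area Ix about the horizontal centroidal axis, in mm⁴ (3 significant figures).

Ix ≈ 2.88 × 10⁶ mm⁴

Split into non-overlapping primitives; take the origin at the lower-left of the bounding box.
Plate: 210 × 55, A = 11 550 mm², y = 27.5 mm, Ī = 2 911 563 mm⁴.
Hole 1 (subtracted): ⌀24, A = 452.39 mm², y = 27.5 mm, Ī = 16 286 mm⁴.
Hole 2 (subtracted): ⌀24, A = 452.39 mm², y = 27.5 mm, Ī = 16 286 mm⁴.
By symmetry the centroid is at mid-height, ȳ = 27.5 mm.
All pieces are centred on the horizontal centroidal axis, so I = ΣĪ (holes subtracted) = 2 878 990 mm⁴.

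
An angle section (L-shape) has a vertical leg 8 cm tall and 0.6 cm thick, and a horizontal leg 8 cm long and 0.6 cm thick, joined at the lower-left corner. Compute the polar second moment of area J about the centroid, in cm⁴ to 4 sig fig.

J ≈ 114.6 cm⁴

Split into non-overlapping primitives; take the origin at the lower-left of the bounding box.
Vertical leg: 0.6 × 8, A = 4.8 cm², y = 4 cm, Ī = 25.6 cm⁴.
Horizontal leg (remainder): 7.4 × 0.6, A = 4.44 cm², y = 0.3 cm, Ī = 0.1332 cm⁴.
Centroid: ȳ = ΣA·y / ΣA = 2.22208 cm.
Transfer each piece to the centroidal x-axis using Ī + A·d² with d = y − 2.22208:
  vertical leg: d = 1.77792 cm → contributes +40.7728 cm⁴
  horizontal leg (remainder): d = -1.92208 cm → contributes +16.5363 cm⁴
Total I = 57.3091 cm⁴.
For the y-axis: x̄ = 2.22208 cm.
Repeating about the centroidal y-axis gives I_y = 57.3091 cm⁴.
Polar second moment: J = I_x + I_y = 114.618 cm⁴.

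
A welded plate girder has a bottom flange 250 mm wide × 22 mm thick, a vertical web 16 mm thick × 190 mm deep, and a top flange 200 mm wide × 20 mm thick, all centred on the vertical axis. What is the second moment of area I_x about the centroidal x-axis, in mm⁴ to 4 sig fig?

Decompose the section into non-overlapping parts with the origin at the bottom-left of its bounding rectangle.
Bottom plate: 250 × 22, A = 5 500 mm², y = 11 mm, Ī = 221 833 mm⁴.
Web plate: 16 × 190, A = 3 040 mm², y = 117 mm, Ī = 9 145 333 mm⁴.
Top plate: 200 × 20, A = 4 000 mm², y = 222 mm, Ī = 133 333 mm⁴.
Centroid: ȳ = ΣA·y / ΣA = 104.002 mm.
Transfer each piece to the centroidal x-axis using Ī + A·d² with d = y − 104.002:
  bottom plate: d = -93.0016 mm → contributes +47 792 965 mm⁴
  web plate: d = 12.9984 mm → contributes +9 658 967 mm⁴
  top plate: d = 117.998 mm → contributes +55 827 828 mm⁴
Total I = 113 279 760 mm⁴.

I_x ≈ 1.133 × 10⁸ mm⁴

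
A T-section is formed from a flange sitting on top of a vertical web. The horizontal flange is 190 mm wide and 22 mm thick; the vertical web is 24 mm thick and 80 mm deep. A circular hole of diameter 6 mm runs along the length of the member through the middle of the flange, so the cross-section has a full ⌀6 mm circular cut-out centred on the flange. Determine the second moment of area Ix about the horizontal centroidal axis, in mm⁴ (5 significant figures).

Ix ≈ 4.6073 × 10⁶ mm⁴

Decompose the section into non-overlapping parts with the origin at the bottom-left of its bounding rectangle.
Flange: 190 × 22, A = 4 180 mm², y = 91 mm, Ī = 168593.3 mm⁴.
Web: 24 × 80, A = 1 920 mm², y = 40 mm, Ī = 1 024 000 mm⁴.
Hole (subtracted): ⌀6, A = 28.27433 mm², y = 91 mm, Ī = 63.61725 mm⁴.
Centroid: ȳ = ΣA·y / ΣA = 74.87279 mm.
Transfer each piece to the horizontal centroidal axis using Ī + A·d² with d = y − 74.87279:
  flange: d = 16.12721 mm → contributes +1 255 757 mm⁴
  web: d = -34.87279 mm → contributes +3 358 934 mm⁴
  hole: d = 16.12721 mm → contributes −7417.402 mm⁴
Total I = 4 607 273 mm⁴.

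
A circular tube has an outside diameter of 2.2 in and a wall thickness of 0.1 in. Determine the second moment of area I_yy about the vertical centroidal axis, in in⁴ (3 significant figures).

I_yy ≈ 0.365 in⁴

Break the section into simple shapes (no overlaps), measuring from the bottom-left corner of the bounding box.
Outer circle: ⌀2.2, A = 3.8013 in², x = 1.1 in, Ī = 1.1499 in⁴.
Bore (subtracted): ⌀2, A = 3.1416 in², x = 1.1 in, Ī = 0.7854 in⁴.
By symmetry the centroid is at mid-width, x̄ = 1.1 in.
All pieces are centred on the vertical centroidal axis, so I = ΣĪ (holes subtracted) = 0.3645 in⁴.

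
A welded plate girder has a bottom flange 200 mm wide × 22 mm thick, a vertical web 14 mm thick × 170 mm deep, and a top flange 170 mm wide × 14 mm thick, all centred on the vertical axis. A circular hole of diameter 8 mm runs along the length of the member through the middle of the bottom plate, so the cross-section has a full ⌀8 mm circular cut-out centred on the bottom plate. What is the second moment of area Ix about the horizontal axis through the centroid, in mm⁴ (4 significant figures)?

Ix ≈ 6.185 × 10⁷ mm⁴

Break the section into simple shapes (no overlaps), measuring from the bottom-left corner of the bounding box.
Bottom plate: 200 × 22, A = 4 400 mm², y = 11 mm, Ī = 177 467 mm⁴.
Web plate: 14 × 170, A = 2 380 mm², y = 107 mm, Ī = 5 731 833 mm⁴.
Top plate: 170 × 14, A = 2 380 mm², y = 199 mm, Ī = 38873.3 mm⁴.
Hole (subtracted): ⌀8, A = 50.2655 mm², y = 11 mm, Ī = 201.062 mm⁴.
Centroid: ȳ = ΣA·y / ΣA = 85.1976 mm.
Transfer each piece to the horizontal axis through the centroid using Ī + A·d² with d = y − 85.1976:
  bottom plate: d = -74.1976 mm → contributes +24 400 684 mm⁴
  web plate: d = 21.8024 mm → contributes +6 863 159 mm⁴
  top plate: d = 113.802 mm → contributes +30 862 247 mm⁴
  hole: d = -74.1976 mm → contributes −276 926 mm⁴
Total I = 61 849 163 mm⁴.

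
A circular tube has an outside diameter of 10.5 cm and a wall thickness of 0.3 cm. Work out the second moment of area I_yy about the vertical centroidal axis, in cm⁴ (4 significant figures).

Decompose the section into non-overlapping parts with the origin at the bottom-left of its bounding rectangle.
Outer circle: ⌀10.5, A = 86.5901 cm², x = 5.25 cm, Ī = 596.66 cm⁴.
Bore (subtracted): ⌀9.9, A = 76.9769 cm², x = 5.25 cm, Ī = 471.531 cm⁴.
By symmetry the centroid is at mid-width, x̄ = 5.25 cm.
All pieces are centred on the vertical centroidal axis, so I = ΣĪ (holes subtracted) = 125.129 cm⁴.

I_yy ≈ 125.1 cm⁴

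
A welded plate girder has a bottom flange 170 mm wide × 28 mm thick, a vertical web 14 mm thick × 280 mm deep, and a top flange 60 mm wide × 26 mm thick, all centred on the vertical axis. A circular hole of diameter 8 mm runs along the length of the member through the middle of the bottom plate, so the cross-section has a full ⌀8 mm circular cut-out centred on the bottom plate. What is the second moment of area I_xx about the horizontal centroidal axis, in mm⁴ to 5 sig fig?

Split into non-overlapping primitives; take the origin at the lower-left of the bounding box.
Bottom plate: 170 × 28, A = 4 760 mm², y = 14 mm, Ī = 310986.7 mm⁴.
Web plate: 14 × 280, A = 3 920 mm², y = 168 mm, Ī = 25 610 667 mm⁴.
Top plate: 60 × 26, A = 1 560 mm², y = 321 mm, Ī = 87 880 mm⁴.
Hole (subtracted): ⌀8, A = 50.26548 mm², y = 14 mm, Ī = 201.0619 mm⁴.
Centroid: ȳ = ΣA·y / ΣA = 120.2442 mm.
Transfer each piece to the horizontal centroidal axis using Ī + A·d² with d = y − 120.2442:
  bottom plate: d = -106.2442 mm → contributes +54 041 039 mm⁴
  web plate: d = 47.75582 mm → contributes +34 550 690 mm⁴
  top plate: d = 200.7558 mm → contributes +62 960 402 mm⁴
  hole: d = -106.2442 mm → contributes −567589.1 mm⁴
Total I = 150 984 542 mm⁴.

I_xx ≈ 1.5098 × 10⁸ mm⁴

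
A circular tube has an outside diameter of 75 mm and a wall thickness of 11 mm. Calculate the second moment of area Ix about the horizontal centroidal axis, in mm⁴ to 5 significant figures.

Treat the section as a set of non-overlapping primitives; coordinates are from the bounding-box lower-left.
Outer circle: ⌀75, A = 4417.865 mm², y = 37.5 mm, Ī = 1 553 156 mm⁴.
Bore (subtracted): ⌀53, A = 2206.183 mm², y = 37.5 mm, Ī = 387323.1 mm⁴.
By symmetry the centroid is at mid-height, ȳ = 37.5 mm.
All pieces are centred on the horizontal centroidal axis, so I = ΣĪ (holes subtracted) = 1 165 832 mm⁴.

Ix ≈ 1.1658 × 10⁶ mm⁴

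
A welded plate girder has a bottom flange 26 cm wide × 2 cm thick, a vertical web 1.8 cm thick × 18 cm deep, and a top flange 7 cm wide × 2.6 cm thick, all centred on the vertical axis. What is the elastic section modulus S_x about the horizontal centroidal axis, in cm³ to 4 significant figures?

Treat the section as a set of non-overlapping primitives; coordinates are from the bounding-box lower-left.
Bottom plate: 26 × 2, A = 52 cm², y = 1 cm, Ī = 17.3333 cm⁴.
Web plate: 1.8 × 18, A = 32.4 cm², y = 11 cm, Ī = 874.8 cm⁴.
Top plate: 7 × 2.6, A = 18.2 cm², y = 21.3 cm, Ī = 10.2527 cm⁴.
Centroid: ȳ = ΣA·y / ΣA = 7.75887 cm.
Transfer each piece to the horizontal centroidal axis using Ī + A·d² with d = y − 7.75887:
  bottom plate: d = -6.75887 cm → contributes +2392.81 cm⁴
  web plate: d = 3.24113 cm → contributes +1215.16 cm⁴
  top plate: d = 13.5411 cm → contributes +3347.45 cm⁴
Total I = 6955.42 cm⁴.
Extreme fibre distance c = 14.8411 cm; S = I/c = 468.658 cm³.

S_x ≈ 468.7 cm³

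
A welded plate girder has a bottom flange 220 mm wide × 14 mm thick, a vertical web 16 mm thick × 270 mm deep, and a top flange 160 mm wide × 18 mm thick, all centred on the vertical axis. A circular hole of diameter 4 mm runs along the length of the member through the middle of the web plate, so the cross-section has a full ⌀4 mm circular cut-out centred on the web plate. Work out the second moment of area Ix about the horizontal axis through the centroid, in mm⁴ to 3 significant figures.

Decompose the section into non-overlapping parts with the origin at the bottom-left of its bounding rectangle.
Bottom plate: 220 × 14, A = 3 080 mm², y = 7 mm, Ī = 50 307 mm⁴.
Web plate: 16 × 270, A = 4 320 mm², y = 149 mm, Ī = 26 244 000 mm⁴.
Top plate: 160 × 18, A = 2 880 mm², y = 293 mm, Ī = 77 760 mm⁴.
Hole (subtracted): ⌀4, A = 12.566 mm², y = 149 mm, Ī = 12.566 mm⁴.
Centroid: ȳ = ΣA·y / ΣA = 146.79 mm.
Transfer each piece to the horizontal axis through the centroid using Ī + A·d² with d = y − 146.79:
  bottom plate: d = -139.79 mm → contributes +60 241 618 mm⁴
  web plate: d = 2.205 mm → contributes +26 265 005 mm⁴
  top plate: d = 146.21 mm → contributes +61 640 383 mm⁴
  hole: d = 2.205 mm → contributes −73.666 mm⁴
Total I = 148 146 932 mm⁴.

Ix ≈ 1.48 × 10⁸ mm⁴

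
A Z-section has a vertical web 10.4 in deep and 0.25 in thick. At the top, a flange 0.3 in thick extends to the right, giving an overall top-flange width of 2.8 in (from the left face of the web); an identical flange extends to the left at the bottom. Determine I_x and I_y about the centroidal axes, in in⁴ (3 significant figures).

Break the section into simple shapes (no overlaps), measuring from the bottom-left corner of the bounding box.
Web: 0.25 × 10.4, A = 2.6 in², y = 5.2 in, Ī = 23.435 in⁴.
Top flange (beyond web): 2.55 × 0.3, A = 0.765 in², y = 10.25 in, Ī = 0.0057375 in⁴.
Bottom flange (beyond web): 2.55 × 0.3, A = 0.765 in², y = 0.15 in, Ī = 0.0057375 in⁴.
Centroid: ȳ = ΣA·y / ΣA = 5.2 in.
Transfer each piece to the centroidal x-axis using Ī + A·d² with d = y − 5.2:
  web: d = 0 in → contributes +23.435 in⁴
  top flange (beyond web): d = 5.05 in → contributes +19.515 in⁴
  bottom flange (beyond web): d = -5.05 in → contributes +19.515 in⁴
Total I = 62.465 in⁴.
For the y-axis: x̄ = 2.675 in.
Repeating about the centroidal y-axis gives I_y = 3.8414 in⁴.

I_x ≈ 62.5 in⁴, I_y ≈ 3.84 in⁴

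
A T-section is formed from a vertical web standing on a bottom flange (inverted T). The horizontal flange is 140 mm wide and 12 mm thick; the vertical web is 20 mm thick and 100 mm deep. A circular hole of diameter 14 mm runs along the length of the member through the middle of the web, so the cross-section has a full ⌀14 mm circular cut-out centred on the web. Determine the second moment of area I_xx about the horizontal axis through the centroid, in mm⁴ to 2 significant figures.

I_xx ≈ 4.4 × 10⁶ mm⁴

Break the section into simple shapes (no overlaps), measuring from the bottom-left corner of the bounding box.
Flange: 140 × 12, A = 1 680 mm², y = 6 mm, Ī = 20 160 mm⁴.
Web: 20 × 100, A = 2 000 mm², y = 62 mm, Ī = 1 666 667 mm⁴.
Hole (subtracted): ⌀14, A = 153.9 mm², y = 62 mm, Ī = 1 886 mm⁴.
Centroid: ȳ = ΣA·y / ΣA = 35.32 mm.
Transfer each piece to the horizontal axis through the centroid using Ī + A·d² with d = y − 35.32:
  flange: d = -29.32 mm → contributes +1 464 262 mm⁴
  web: d = 26.68 mm → contributes +3 090 453 mm⁴
  hole: d = 26.68 mm → contributes −111 473 mm⁴
Total I = 4 443 242 mm⁴.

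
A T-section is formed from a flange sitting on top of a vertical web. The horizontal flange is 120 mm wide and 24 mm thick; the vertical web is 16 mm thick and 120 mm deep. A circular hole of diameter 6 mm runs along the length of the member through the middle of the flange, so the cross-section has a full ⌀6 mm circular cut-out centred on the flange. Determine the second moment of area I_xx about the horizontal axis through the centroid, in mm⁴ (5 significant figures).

I_xx ≈ 8.3906 × 10⁶ mm⁴

Break the section into simple shapes (no overlaps), measuring from the bottom-left corner of the bounding box.
Flange: 120 × 24, A = 2 880 mm², y = 132 mm, Ī = 138 240 mm⁴.
Web: 16 × 120, A = 1 920 mm², y = 60 mm, Ī = 2 304 000 mm⁴.
Hole (subtracted): ⌀6, A = 28.27433 mm², y = 132 mm, Ī = 63.61725 mm⁴.
Centroid: ȳ = ΣA·y / ΣA = 103.0293 mm.
Transfer each piece to the horizontal axis through the centroid using Ī + A·d² with d = y − 103.0293:
  flange: d = 28.97065 mm → contributes +2 555 420 mm⁴
  web: d = -43.02935 mm → contributes +5 858 928 mm⁴
  hole: d = 28.97065 mm → contributes −23794.23 mm⁴
Total I = 8 390 554 mm⁴.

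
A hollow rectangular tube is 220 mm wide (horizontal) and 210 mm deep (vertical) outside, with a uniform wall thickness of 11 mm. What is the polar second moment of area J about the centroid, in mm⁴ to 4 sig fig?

J ≈ 1.249 × 10⁸ mm⁴

Break the section into simple shapes (no overlaps), measuring from the bottom-left corner of the bounding box.
Outer rectangle: 220 × 210, A = 46 200 mm², y = 105 mm, Ī = 169 785 000 mm⁴.
Inner void (subtracted): 198 × 188, A = 37 224 mm², y = 105 mm, Ī = 109 637 088 mm⁴.
By symmetry the centroid is at mid-height, ȳ = 105 mm.
All pieces are centred on the centroidal x-axis, so I = ΣĪ (holes subtracted) = 60 147 912 mm⁴.
Repeating about the centroidal y-axis gives I_y = 64 729 192 mm⁴.
Polar second moment: J = I_x + I_y = 124 877 104 mm⁴.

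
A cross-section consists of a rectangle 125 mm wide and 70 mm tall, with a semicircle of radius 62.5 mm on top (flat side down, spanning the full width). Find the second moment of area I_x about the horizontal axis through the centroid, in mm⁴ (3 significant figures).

Treat the section as a set of non-overlapping primitives; coordinates are from the bounding-box lower-left.
Rectangular body: 125 × 70, A = 8 750 mm², y = 35 mm, Ī = 3 572 917 mm⁴.
Semicircular cap: semicircle r = 62.5, A = 6135.9 mm², y = 96.526 mm, Ī = 1 674 758 mm⁴.
Centroid: ȳ = ΣA·y / ΣA = 60.361 mm.
Transfer each piece to the horizontal axis through the centroid using Ī + A·d² with d = y − 60.361:
  rectangular body: d = -25.361 mm → contributes +9 200 620 mm⁴
  semicircular cap: d = 36.165 mm → contributes +9 700 023 mm⁴
Total I = 18 900 643 mm⁴.

I_x ≈ 1.89 × 10⁷ mm⁴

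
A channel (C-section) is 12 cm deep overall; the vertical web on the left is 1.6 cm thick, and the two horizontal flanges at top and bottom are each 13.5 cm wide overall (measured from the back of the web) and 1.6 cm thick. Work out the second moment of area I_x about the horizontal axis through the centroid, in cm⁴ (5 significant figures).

Break the section into simple shapes (no overlaps), measuring from the bottom-left corner of the bounding box.
Web: 1.6 × 12, A = 19.2 cm², y = 6 cm, Ī = 230.4 cm⁴.
Top flange (beyond web): 11.9 × 1.6, A = 19.04 cm², y = 11.2 cm, Ī = 4.061867 cm⁴.
Bottom flange (beyond web): 11.9 × 1.6, A = 19.04 cm², y = 0.8 cm, Ī = 4.061867 cm⁴.
By symmetry the centroid is at mid-height, ȳ = 6 cm.
Transfer each piece to the horizontal axis through the centroid using Ī + A·d² with d = y − 6:
  web: d = 0 cm → contributes +230.4 cm⁴
  top flange (beyond web): d = 5.2 cm → contributes +518.9035 cm⁴
  bottom flange (beyond web): d = -5.2 cm → contributes +518.9035 cm⁴
Total I = 1268.207 cm⁴.

I_x ≈ 1268.2 cm⁴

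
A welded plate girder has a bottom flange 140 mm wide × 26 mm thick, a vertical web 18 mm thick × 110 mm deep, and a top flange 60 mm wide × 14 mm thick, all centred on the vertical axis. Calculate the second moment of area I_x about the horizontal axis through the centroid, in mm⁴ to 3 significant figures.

I_x ≈ 1.64 × 10⁷ mm⁴

Break the section into simple shapes (no overlaps), measuring from the bottom-left corner of the bounding box.
Bottom plate: 140 × 26, A = 3 640 mm², y = 13 mm, Ī = 205 053 mm⁴.
Web plate: 18 × 110, A = 1 980 mm², y = 81 mm, Ī = 1 996 500 mm⁴.
Top plate: 60 × 14, A = 840 mm², y = 143 mm, Ī = 13 720 mm⁴.
Centroid: ȳ = ΣA·y / ΣA = 50.746 mm.
Transfer each piece to the horizontal axis through the centroid using Ī + A·d² with d = y − 50.746:
  bottom plate: d = -37.746 mm → contributes +5 391 217 mm⁴
  web plate: d = 30.254 mm → contributes +3 808 787 mm⁴
  top plate: d = 92.254 mm → contributes +7 162 772 mm⁴
Total I = 16 362 777 mm⁴.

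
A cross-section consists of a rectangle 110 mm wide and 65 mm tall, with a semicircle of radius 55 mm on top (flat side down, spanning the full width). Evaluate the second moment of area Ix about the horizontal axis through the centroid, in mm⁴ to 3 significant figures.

Ix ≈ 1.24 × 10⁷ mm⁴

Split into non-overlapping primitives; take the origin at the lower-left of the bounding box.
Rectangular body: 110 × 65, A = 7 150 mm², y = 32.5 mm, Ī = 2 517 396 mm⁴.
Semicircular cap: semicircle r = 55, A = 4751.7 mm², y = 88.343 mm, Ī = 1 004 345 mm⁴.
Centroid: ȳ = ΣA·y / ΣA = 54.795 mm.
Transfer each piece to the horizontal axis through the centroid using Ī + A·d² with d = y − 54.795:
  rectangular body: d = -22.295 mm → contributes +6 071 374 mm⁴
  semicircular cap: d = 33.548 mm → contributes +6 352 150 mm⁴
Total I = 12 423 524 mm⁴.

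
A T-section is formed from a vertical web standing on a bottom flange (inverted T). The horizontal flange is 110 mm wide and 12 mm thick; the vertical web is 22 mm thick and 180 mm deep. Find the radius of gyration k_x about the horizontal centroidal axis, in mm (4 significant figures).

k_x ≈ 61.29 mm

Split into non-overlapping primitives; take the origin at the lower-left of the bounding box.
Flange: 110 × 12, A = 1 320 mm², y = 6 mm, Ī = 15 840 mm⁴.
Web: 22 × 180, A = 3 960 mm², y = 102 mm, Ī = 10 692 000 mm⁴.
Centroid: ȳ = ΣA·y / ΣA = 78 mm.
Transfer each piece to the horizontal centroidal axis using Ī + A·d² with d = y − 78:
  flange: d = -72 mm → contributes +6 858 720 mm⁴
  web: d = 24 mm → contributes +12 972 960 mm⁴
Total I = 19 831 680 mm⁴.
Radius of gyration: k = √(I/A) = √(19 831 680 / 5 280) = 61.2862 mm.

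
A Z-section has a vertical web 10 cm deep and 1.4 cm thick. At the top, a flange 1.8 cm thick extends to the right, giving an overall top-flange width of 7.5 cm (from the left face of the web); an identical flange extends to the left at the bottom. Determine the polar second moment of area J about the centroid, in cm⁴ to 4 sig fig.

J ≈ 870.9 cm⁴

Decompose the section into non-overlapping parts with the origin at the bottom-left of its bounding rectangle.
Web: 1.4 × 10, A = 14 cm², y = 5 cm, Ī = 116.667 cm⁴.
Top flange (beyond web): 6.1 × 1.8, A = 10.98 cm², y = 9.1 cm, Ī = 2.9646 cm⁴.
Bottom flange (beyond web): 6.1 × 1.8, A = 10.98 cm², y = 0.9 cm, Ī = 2.9646 cm⁴.
Centroid: ȳ = ΣA·y / ΣA = 5 cm.
Transfer each piece to the centroidal x-axis using Ī + A·d² with d = y − 5:
  web: d = 0 cm → contributes +116.667 cm⁴
  top flange (beyond web): d = 4.1 cm → contributes +187.538 cm⁴
  bottom flange (beyond web): d = -4.1 cm → contributes +187.538 cm⁴
Total I = 491.743 cm⁴.
For the y-axis: x̄ = 6.8 cm.
Repeating about the centroidal y-axis gives I_y = 379.193 cm⁴.
Polar second moment: J = I_x + I_y = 870.937 cm⁴.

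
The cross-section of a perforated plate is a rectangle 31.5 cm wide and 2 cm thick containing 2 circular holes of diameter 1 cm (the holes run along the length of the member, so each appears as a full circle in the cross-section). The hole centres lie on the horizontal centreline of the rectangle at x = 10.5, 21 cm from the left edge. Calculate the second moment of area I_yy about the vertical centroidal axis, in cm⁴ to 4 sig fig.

Split into non-overlapping primitives; take the origin at the lower-left of the bounding box.
Plate: 31.5 × 2, A = 63 cm², x = 15.75 cm, Ī = 5209.31 cm⁴.
Hole 1 (subtracted): ⌀1, A = 0.785398 cm², x = 10.5 cm, Ī = 0.0490874 cm⁴.
Hole 2 (subtracted): ⌀1, A = 0.785398 cm², x = 21 cm, Ī = 0.0490874 cm⁴.
By symmetry the centroid is at mid-width, x̄ = 15.75 cm.
Transfer each piece to the vertical centroidal axis using Ī + A·d² with d = x − 15.75:
  plate: d = 0 cm → contributes +5209.31 cm⁴
  hole 1: d = -5.25 cm → contributes −21.6966 cm⁴
  hole 2: d = 5.25 cm → contributes −21.6966 cm⁴
Total I = 5165.92 cm⁴.

I_yy ≈ 5166 cm⁴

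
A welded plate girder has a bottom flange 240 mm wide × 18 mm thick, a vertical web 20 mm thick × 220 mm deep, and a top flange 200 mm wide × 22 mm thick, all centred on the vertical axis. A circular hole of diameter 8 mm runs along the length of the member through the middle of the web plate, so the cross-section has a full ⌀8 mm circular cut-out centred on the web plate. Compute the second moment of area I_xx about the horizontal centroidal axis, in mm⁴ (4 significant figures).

Decompose the section into non-overlapping parts with the origin at the bottom-left of its bounding rectangle.
Bottom plate: 240 × 18, A = 4 320 mm², y = 9 mm, Ī = 116 640 mm⁴.
Web plate: 20 × 220, A = 4 400 mm², y = 128 mm, Ī = 17 746 667 mm⁴.
Top plate: 200 × 22, A = 4 400 mm², y = 249 mm, Ī = 177 467 mm⁴.
Hole (subtracted): ⌀8, A = 50.2655 mm², y = 128 mm, Ī = 201.062 mm⁴.
Centroid: ȳ = ΣA·y / ΣA = 129.402 mm.
Transfer each piece to the horizontal centroidal axis using Ī + A·d² with d = y − 129.402:
  bottom plate: d = -120.402 mm → contributes +62 741 832 mm⁴
  web plate: d = -1.40171 mm → contributes +17 755 312 mm⁴
  top plate: d = 119.598 mm → contributes +63 113 969 mm⁴
  hole: d = -1.40171 mm → contributes −299.823 mm⁴
Total I = 143 610 813 mm⁴.

I_xx ≈ 1.436 × 10⁸ mm⁴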